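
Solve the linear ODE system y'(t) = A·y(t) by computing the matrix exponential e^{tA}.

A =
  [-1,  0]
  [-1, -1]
e^{tA} =
  [exp(-t), 0]
  [-t*exp(-t), exp(-t)]

Strategy: write A = P · J · P⁻¹ where J is a Jordan canonical form, so e^{tA} = P · e^{tJ} · P⁻¹, and e^{tJ} can be computed block-by-block.

A has Jordan form
J =
  [-1,  1]
  [ 0, -1]
(up to reordering of blocks).

Per-block formulas:
  For a 2×2 Jordan block J_2(-1): exp(t · J_2(-1)) = e^(-1t)·(I + t·N), where N is the 2×2 nilpotent shift.

After assembling e^{tJ} and conjugating by P, we get:

e^{tA} =
  [exp(-t), 0]
  [-t*exp(-t), exp(-t)]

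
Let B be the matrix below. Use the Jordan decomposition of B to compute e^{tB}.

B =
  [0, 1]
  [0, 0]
e^{tB} =
  [1, t]
  [0, 1]

Strategy: write B = P · J · P⁻¹ where J is a Jordan canonical form, so e^{tB} = P · e^{tJ} · P⁻¹, and e^{tJ} can be computed block-by-block.

B has Jordan form
J =
  [0, 1]
  [0, 0]
(up to reordering of blocks).

Per-block formulas:
  For a 2×2 Jordan block J_2(0): exp(t · J_2(0)) = e^(0t)·(I + t·N), where N is the 2×2 nilpotent shift.

After assembling e^{tJ} and conjugating by P, we get:

e^{tB} =
  [1, t]
  [0, 1]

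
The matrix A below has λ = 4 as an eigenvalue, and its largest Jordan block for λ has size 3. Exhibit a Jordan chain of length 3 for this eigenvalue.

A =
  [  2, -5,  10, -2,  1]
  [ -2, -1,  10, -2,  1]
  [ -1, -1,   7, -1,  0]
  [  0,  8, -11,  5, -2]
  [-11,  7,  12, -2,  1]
A Jordan chain for λ = 4 of length 3:
v_1 = (4, 4, 2, -2, 4)ᵀ
v_2 = (-2, -2, -1, -1, -2)ᵀ
v_3 = (6, 4, 3, 0, 0)ᵀ

Let N = A − (4)·I. We want v_3 with N^3 v_3 = 0 but N^2 v_3 ≠ 0; then v_{j-1} := N · v_j for j = 3, …, 2.

Pick v_3 = (6, 4, 3, 0, 0)ᵀ.
Then v_2 = N · v_3 = (-2, -2, -1, -1, -2)ᵀ.
Then v_1 = N · v_2 = (4, 4, 2, -2, 4)ᵀ.

Sanity check: (A − (4)·I) v_1 = (0, 0, 0, 0, 0)ᵀ = 0. ✓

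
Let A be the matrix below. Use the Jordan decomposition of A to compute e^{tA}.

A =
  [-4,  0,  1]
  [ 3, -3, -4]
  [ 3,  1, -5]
e^{tA} =
  [3*t^2*exp(-4*t)/2 + exp(-4*t), t^2*exp(-4*t)/2, -t^2*exp(-4*t)/2 + t*exp(-4*t)]
  [-9*t^2*exp(-4*t)/2 + 3*t*exp(-4*t), -3*t^2*exp(-4*t)/2 + t*exp(-4*t) + exp(-4*t), 3*t^2*exp(-4*t)/2 - 4*t*exp(-4*t)]
  [3*t*exp(-4*t), t*exp(-4*t), -t*exp(-4*t) + exp(-4*t)]

Strategy: write A = P · J · P⁻¹ where J is a Jordan canonical form, so e^{tA} = P · e^{tJ} · P⁻¹, and e^{tJ} can be computed block-by-block.

A has Jordan form
J =
  [-4,  1,  0]
  [ 0, -4,  1]
  [ 0,  0, -4]
(up to reordering of blocks).

Per-block formulas:
  For a 3×3 Jordan block J_3(-4): exp(t · J_3(-4)) = e^(-4t)·(I + t·N + (t^2/2)·N^2), where N is the 3×3 nilpotent shift.

After assembling e^{tJ} and conjugating by P, we get:

e^{tA} =
  [3*t^2*exp(-4*t)/2 + exp(-4*t), t^2*exp(-4*t)/2, -t^2*exp(-4*t)/2 + t*exp(-4*t)]
  [-9*t^2*exp(-4*t)/2 + 3*t*exp(-4*t), -3*t^2*exp(-4*t)/2 + t*exp(-4*t) + exp(-4*t), 3*t^2*exp(-4*t)/2 - 4*t*exp(-4*t)]
  [3*t*exp(-4*t), t*exp(-4*t), -t*exp(-4*t) + exp(-4*t)]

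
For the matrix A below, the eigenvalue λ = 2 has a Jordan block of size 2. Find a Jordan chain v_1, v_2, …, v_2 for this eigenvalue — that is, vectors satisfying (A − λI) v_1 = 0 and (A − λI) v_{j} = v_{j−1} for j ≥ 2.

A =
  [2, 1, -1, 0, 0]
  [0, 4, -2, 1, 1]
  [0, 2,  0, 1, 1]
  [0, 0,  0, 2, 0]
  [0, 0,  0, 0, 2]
A Jordan chain for λ = 2 of length 2:
v_1 = (1, 2, 2, 0, 0)ᵀ
v_2 = (0, 1, 0, 0, 0)ᵀ

Let N = A − (2)·I. We want v_2 with N^2 v_2 = 0 but N^1 v_2 ≠ 0; then v_{j-1} := N · v_j for j = 2, …, 2.

Pick v_2 = (0, 1, 0, 0, 0)ᵀ.
Then v_1 = N · v_2 = (1, 2, 2, 0, 0)ᵀ.

Sanity check: (A − (2)·I) v_1 = (0, 0, 0, 0, 0)ᵀ = 0. ✓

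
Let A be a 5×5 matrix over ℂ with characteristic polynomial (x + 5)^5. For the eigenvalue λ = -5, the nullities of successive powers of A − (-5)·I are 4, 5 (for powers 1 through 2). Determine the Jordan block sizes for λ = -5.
Block sizes for λ = -5: [2, 1, 1, 1]

From the dimensions of kernels of powers, the number of Jordan blocks of size at least j is d_j − d_{j−1} where d_j = dim ker(N^j) (with d_0 = 0). Computing the differences gives [4, 1].
The number of blocks of size exactly k is (#blocks of size ≥ k) − (#blocks of size ≥ k + 1), so the partition is: 3 block(s) of size 1, 1 block(s) of size 2.
In nonincreasing order the block sizes are [2, 1, 1, 1].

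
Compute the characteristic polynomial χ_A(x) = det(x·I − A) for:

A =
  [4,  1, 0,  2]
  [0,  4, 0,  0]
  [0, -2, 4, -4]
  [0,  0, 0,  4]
x^4 - 16*x^3 + 96*x^2 - 256*x + 256

Expanding det(x·I − A) (e.g. by cofactor expansion or by noting that A is similar to its Jordan form J, which has the same characteristic polynomial as A) gives
  χ_A(x) = x^4 - 16*x^3 + 96*x^2 - 256*x + 256
which factors as (x - 4)^4. The eigenvalues (with algebraic multiplicities) are λ = 4 with multiplicity 4.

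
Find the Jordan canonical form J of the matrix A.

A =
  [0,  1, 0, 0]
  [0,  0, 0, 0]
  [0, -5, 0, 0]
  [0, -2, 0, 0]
J_2(0) ⊕ J_1(0) ⊕ J_1(0)

The characteristic polynomial is
  det(x·I − A) = x^4

Eigenvalues and multiplicities (the geometric multiplicity of λ is n − rank(A − λI), which equals the number of Jordan blocks for λ):
  λ = 0: algebraic multiplicity = 4, geometric multiplicity = 3

Determining the block sizes for each eigenvalue:
  λ = 0: 3 blocks summing to 4 forces exactly one block of size 2 and the rest size 1 → block sizes [2, 1, 1]

Assembling the blocks gives a Jordan form
J =
  [0, 1, 0, 0]
  [0, 0, 0, 0]
  [0, 0, 0, 0]
  [0, 0, 0, 0]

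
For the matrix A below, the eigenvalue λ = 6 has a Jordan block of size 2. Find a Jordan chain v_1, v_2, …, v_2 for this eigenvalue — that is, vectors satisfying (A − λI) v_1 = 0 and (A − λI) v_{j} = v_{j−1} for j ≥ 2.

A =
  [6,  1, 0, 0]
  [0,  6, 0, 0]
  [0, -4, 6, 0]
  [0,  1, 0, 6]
A Jordan chain for λ = 6 of length 2:
v_1 = (1, 0, -4, 1)ᵀ
v_2 = (0, 1, 0, 0)ᵀ

Let N = A − (6)·I. We want v_2 with N^2 v_2 = 0 but N^1 v_2 ≠ 0; then v_{j-1} := N · v_j for j = 2, …, 2.

Pick v_2 = (0, 1, 0, 0)ᵀ.
Then v_1 = N · v_2 = (1, 0, -4, 1)ᵀ.

Sanity check: (A − (6)·I) v_1 = (0, 0, 0, 0)ᵀ = 0. ✓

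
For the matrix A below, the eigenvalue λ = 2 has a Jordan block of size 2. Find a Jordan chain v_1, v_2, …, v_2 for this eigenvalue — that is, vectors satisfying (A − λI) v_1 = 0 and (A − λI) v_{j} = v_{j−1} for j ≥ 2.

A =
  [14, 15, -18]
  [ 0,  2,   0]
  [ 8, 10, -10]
A Jordan chain for λ = 2 of length 2:
v_1 = (12, 0, 8)ᵀ
v_2 = (1, 0, 0)ᵀ

Let N = A − (2)·I. We want v_2 with N^2 v_2 = 0 but N^1 v_2 ≠ 0; then v_{j-1} := N · v_j for j = 2, …, 2.

Pick v_2 = (1, 0, 0)ᵀ.
Then v_1 = N · v_2 = (12, 0, 8)ᵀ.

Sanity check: (A − (2)·I) v_1 = (0, 0, 0)ᵀ = 0. ✓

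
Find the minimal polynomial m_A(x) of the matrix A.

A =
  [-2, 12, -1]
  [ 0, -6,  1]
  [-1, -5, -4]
x^3 + 12*x^2 + 48*x + 64

The characteristic polynomial is χ_A(x) = (x + 4)^3, so the eigenvalues are known. The minimal polynomial is
  m_A(x) = Π_λ (x − λ)^{k_λ}
where k_λ is the size of the *largest* Jordan block for λ (equivalently, the smallest k with (A − λI)^k v = 0 for every generalised eigenvector v of λ).

  λ = -4: largest Jordan block has size 3, contributing (x + 4)^3

So m_A(x) = (x + 4)^3 = x^3 + 12*x^2 + 48*x + 64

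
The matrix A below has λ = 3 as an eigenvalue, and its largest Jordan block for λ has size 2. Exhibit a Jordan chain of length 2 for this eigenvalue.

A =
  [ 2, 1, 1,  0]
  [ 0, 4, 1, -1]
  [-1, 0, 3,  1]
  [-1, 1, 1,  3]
A Jordan chain for λ = 3 of length 2:
v_1 = (-1, 0, -1, -1)ᵀ
v_2 = (1, 0, 0, 0)ᵀ

Let N = A − (3)·I. We want v_2 with N^2 v_2 = 0 but N^1 v_2 ≠ 0; then v_{j-1} := N · v_j for j = 2, …, 2.

Pick v_2 = (1, 0, 0, 0)ᵀ.
Then v_1 = N · v_2 = (-1, 0, -1, -1)ᵀ.

Sanity check: (A − (3)·I) v_1 = (0, 0, 0, 0)ᵀ = 0. ✓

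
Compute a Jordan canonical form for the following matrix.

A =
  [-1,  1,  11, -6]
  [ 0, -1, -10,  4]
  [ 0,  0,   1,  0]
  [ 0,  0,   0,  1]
J_2(-1) ⊕ J_1(1) ⊕ J_1(1)

The characteristic polynomial is
  det(x·I − A) = x^4 - 2*x^2 + 1 = (x - 1)^2*(x + 1)^2

Eigenvalues and multiplicities (the geometric multiplicity of λ is n − rank(A − λI), which equals the number of Jordan blocks for λ):
  λ = -1: algebraic multiplicity = 2, geometric multiplicity = 1
  λ = 1: algebraic multiplicity = 2, geometric multiplicity = 2

Determining the block sizes for each eigenvalue:
  λ = -1: one block (gm = 1), so the single block has size am = 2 → block sizes [2]
  λ = 1: gm = am = 2, so every block has size 1 → block sizes [1, 1]

Assembling the blocks gives a Jordan form
J =
  [-1,  1, 0, 0]
  [ 0, -1, 0, 0]
  [ 0,  0, 1, 0]
  [ 0,  0, 0, 1]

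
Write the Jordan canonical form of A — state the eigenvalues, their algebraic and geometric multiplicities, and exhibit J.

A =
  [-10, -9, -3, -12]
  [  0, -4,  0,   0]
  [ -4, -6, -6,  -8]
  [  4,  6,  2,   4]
J_2(-4) ⊕ J_1(-4) ⊕ J_1(-4)

The characteristic polynomial is
  det(x·I − A) = x^4 + 16*x^3 + 96*x^2 + 256*x + 256 = (x + 4)^4

Eigenvalues and multiplicities (the geometric multiplicity of λ is n − rank(A − λI), which equals the number of Jordan blocks for λ):
  λ = -4: algebraic multiplicity = 4, geometric multiplicity = 3

Determining the block sizes for each eigenvalue:
  λ = -4: 3 blocks summing to 4 forces exactly one block of size 2 and the rest size 1 → block sizes [2, 1, 1]

Assembling the blocks gives a Jordan form
J =
  [-4,  1,  0,  0]
  [ 0, -4,  0,  0]
  [ 0,  0, -4,  0]
  [ 0,  0,  0, -4]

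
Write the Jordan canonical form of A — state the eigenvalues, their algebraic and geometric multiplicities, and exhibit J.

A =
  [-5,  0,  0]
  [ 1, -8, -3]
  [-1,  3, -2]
J_2(-5) ⊕ J_1(-5)

The characteristic polynomial is
  det(x·I − A) = x^3 + 15*x^2 + 75*x + 125 = (x + 5)^3

Eigenvalues and multiplicities (the geometric multiplicity of λ is n − rank(A − λI), which equals the number of Jordan blocks for λ):
  λ = -5: algebraic multiplicity = 3, geometric multiplicity = 2

Determining the block sizes for each eigenvalue:
  λ = -5: 2 blocks summing to 3 forces exactly one block of size 2 and the rest size 1 → block sizes [2, 1]

Assembling the blocks gives a Jordan form
J =
  [-5,  1,  0]
  [ 0, -5,  0]
  [ 0,  0, -5]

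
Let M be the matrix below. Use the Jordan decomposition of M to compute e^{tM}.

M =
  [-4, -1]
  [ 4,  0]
e^{tM} =
  [-2*t*exp(-2*t) + exp(-2*t), -t*exp(-2*t)]
  [4*t*exp(-2*t), 2*t*exp(-2*t) + exp(-2*t)]

Strategy: write M = P · J · P⁻¹ where J is a Jordan canonical form, so e^{tM} = P · e^{tJ} · P⁻¹, and e^{tJ} can be computed block-by-block.

M has Jordan form
J =
  [-2,  1]
  [ 0, -2]
(up to reordering of blocks).

Per-block formulas:
  For a 2×2 Jordan block J_2(-2): exp(t · J_2(-2)) = e^(-2t)·(I + t·N), where N is the 2×2 nilpotent shift.

After assembling e^{tJ} and conjugating by P, we get:

e^{tM} =
  [-2*t*exp(-2*t) + exp(-2*t), -t*exp(-2*t)]
  [4*t*exp(-2*t), 2*t*exp(-2*t) + exp(-2*t)]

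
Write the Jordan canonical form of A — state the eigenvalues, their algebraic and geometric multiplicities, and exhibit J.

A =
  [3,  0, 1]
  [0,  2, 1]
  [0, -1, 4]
J_3(3)

The characteristic polynomial is
  det(x·I − A) = x^3 - 9*x^2 + 27*x - 27 = (x - 3)^3

Eigenvalues and multiplicities (the geometric multiplicity of λ is n − rank(A − λI), which equals the number of Jordan blocks for λ):
  λ = 3: algebraic multiplicity = 3, geometric multiplicity = 1

Determining the block sizes for each eigenvalue:
  λ = 3: one block (gm = 1), so the single block has size am = 3 → block sizes [3]

Assembling the blocks gives a Jordan form
J =
  [3, 1, 0]
  [0, 3, 1]
  [0, 0, 3]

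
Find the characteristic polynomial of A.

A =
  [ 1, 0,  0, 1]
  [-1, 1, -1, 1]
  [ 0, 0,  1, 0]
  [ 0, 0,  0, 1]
x^4 - 4*x^3 + 6*x^2 - 4*x + 1

Expanding det(x·I − A) (e.g. by cofactor expansion or by noting that A is similar to its Jordan form J, which has the same characteristic polynomial as A) gives
  χ_A(x) = x^4 - 4*x^3 + 6*x^2 - 4*x + 1
which factors as (x - 1)^4. The eigenvalues (with algebraic multiplicities) are λ = 1 with multiplicity 4.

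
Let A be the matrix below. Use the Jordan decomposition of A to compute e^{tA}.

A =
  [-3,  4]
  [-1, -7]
e^{tA} =
  [2*t*exp(-5*t) + exp(-5*t), 4*t*exp(-5*t)]
  [-t*exp(-5*t), -2*t*exp(-5*t) + exp(-5*t)]

Strategy: write A = P · J · P⁻¹ where J is a Jordan canonical form, so e^{tA} = P · e^{tJ} · P⁻¹, and e^{tJ} can be computed block-by-block.

A has Jordan form
J =
  [-5,  1]
  [ 0, -5]
(up to reordering of blocks).

Per-block formulas:
  For a 2×2 Jordan block J_2(-5): exp(t · J_2(-5)) = e^(-5t)·(I + t·N), where N is the 2×2 nilpotent shift.

After assembling e^{tJ} and conjugating by P, we get:

e^{tA} =
  [2*t*exp(-5*t) + exp(-5*t), 4*t*exp(-5*t)]
  [-t*exp(-5*t), -2*t*exp(-5*t) + exp(-5*t)]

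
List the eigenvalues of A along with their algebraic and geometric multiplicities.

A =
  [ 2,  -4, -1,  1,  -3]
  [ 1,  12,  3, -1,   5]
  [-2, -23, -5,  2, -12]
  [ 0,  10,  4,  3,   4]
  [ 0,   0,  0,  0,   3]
λ = 3: alg = 5, geom = 3

Step 1 — factor the characteristic polynomial to read off the algebraic multiplicities:
  χ_A(x) = (x - 3)^5

Step 2 — compute geometric multiplicities via the rank-nullity identity g(λ) = n − rank(A − λI):
  rank(A − (3)·I) = 2, so dim ker(A − (3)·I) = n − 2 = 3

Summary:
  λ = 3: algebraic multiplicity = 5, geometric multiplicity = 3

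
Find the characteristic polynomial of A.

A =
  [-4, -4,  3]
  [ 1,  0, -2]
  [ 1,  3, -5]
x^3 + 9*x^2 + 27*x + 27

Expanding det(x·I − A) (e.g. by cofactor expansion or by noting that A is similar to its Jordan form J, which has the same characteristic polynomial as A) gives
  χ_A(x) = x^3 + 9*x^2 + 27*x + 27
which factors as (x + 3)^3. The eigenvalues (with algebraic multiplicities) are λ = -3 with multiplicity 3.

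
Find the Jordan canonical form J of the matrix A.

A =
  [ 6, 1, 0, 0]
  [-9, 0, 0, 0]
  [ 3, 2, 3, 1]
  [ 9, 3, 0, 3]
J_2(3) ⊕ J_2(3)

The characteristic polynomial is
  det(x·I − A) = x^4 - 12*x^3 + 54*x^2 - 108*x + 81 = (x - 3)^4

Eigenvalues and multiplicities (the geometric multiplicity of λ is n − rank(A − λI), which equals the number of Jordan blocks for λ):
  λ = 3: algebraic multiplicity = 4, geometric multiplicity = 2

Determining the block sizes for each eigenvalue:
  λ = 3: with am = 4 and gm = 2, the partition is not yet determined (e.g. several partitions of 4 into 2 parts exist). Let N = A − (3)·I. Computing rank(N^1) = 2, rank(N^2) = 0; the number of blocks of size ≥ j is rank(N^{j−1}) − rank(N^j), giving [2, 2]. So we have 2 block(s) of size 2 → block sizes [2, 2]

Assembling the blocks gives a Jordan form
J =
  [3, 1, 0, 0]
  [0, 3, 0, 0]
  [0, 0, 3, 1]
  [0, 0, 0, 3]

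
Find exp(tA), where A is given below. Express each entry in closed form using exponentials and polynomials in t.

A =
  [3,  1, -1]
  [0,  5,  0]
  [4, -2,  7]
e^{tA} =
  [-2*t*exp(5*t) + exp(5*t), t*exp(5*t), -t*exp(5*t)]
  [0, exp(5*t), 0]
  [4*t*exp(5*t), -2*t*exp(5*t), 2*t*exp(5*t) + exp(5*t)]

Strategy: write A = P · J · P⁻¹ where J is a Jordan canonical form, so e^{tA} = P · e^{tJ} · P⁻¹, and e^{tJ} can be computed block-by-block.

A has Jordan form
J =
  [5, 1, 0]
  [0, 5, 0]
  [0, 0, 5]
(up to reordering of blocks).

Per-block formulas:
  For a 2×2 Jordan block J_2(5): exp(t · J_2(5)) = e^(5t)·(I + t·N), where N is the 2×2 nilpotent shift.
  For a 1×1 block at λ = 5: exp(t · [5]) = [e^(5t)].

After assembling e^{tJ} and conjugating by P, we get:

e^{tA} =
  [-2*t*exp(5*t) + exp(5*t), t*exp(5*t), -t*exp(5*t)]
  [0, exp(5*t), 0]
  [4*t*exp(5*t), -2*t*exp(5*t), 2*t*exp(5*t) + exp(5*t)]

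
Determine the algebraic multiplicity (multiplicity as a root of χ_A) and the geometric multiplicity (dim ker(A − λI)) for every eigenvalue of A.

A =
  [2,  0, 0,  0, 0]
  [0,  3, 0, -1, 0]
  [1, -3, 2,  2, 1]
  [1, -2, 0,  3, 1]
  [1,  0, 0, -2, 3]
λ = 2: alg = 2, geom = 2; λ = 3: alg = 3, geom = 1

Step 1 — factor the characteristic polynomial to read off the algebraic multiplicities:
  χ_A(x) = (x - 3)^3*(x - 2)^2

Step 2 — compute geometric multiplicities via the rank-nullity identity g(λ) = n − rank(A − λI):
  rank(A − (2)·I) = 3, so dim ker(A − (2)·I) = n − 3 = 2
  rank(A − (3)·I) = 4, so dim ker(A − (3)·I) = n − 4 = 1

Summary:
  λ = 2: algebraic multiplicity = 2, geometric multiplicity = 2
  λ = 3: algebraic multiplicity = 3, geometric multiplicity = 1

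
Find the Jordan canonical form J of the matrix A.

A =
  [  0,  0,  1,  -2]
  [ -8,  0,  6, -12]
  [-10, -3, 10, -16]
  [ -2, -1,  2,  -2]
J_3(2) ⊕ J_1(2)

The characteristic polynomial is
  det(x·I − A) = x^4 - 8*x^3 + 24*x^2 - 32*x + 16 = (x - 2)^4

Eigenvalues and multiplicities (the geometric multiplicity of λ is n − rank(A − λI), which equals the number of Jordan blocks for λ):
  λ = 2: algebraic multiplicity = 4, geometric multiplicity = 2

Determining the block sizes for each eigenvalue:
  λ = 2: with am = 4 and gm = 2, the partition is not yet determined (e.g. several partitions of 4 into 2 parts exist). Let N = A − (2)·I. Computing rank(N^1) = 2, rank(N^2) = 1, rank(N^3) = 0; the number of blocks of size ≥ j is rank(N^{j−1}) − rank(N^j), giving [2, 1, 1]. So we have 1 block(s) of size 3, 1 block(s) of size 1 → block sizes [3, 1]

Assembling the blocks gives a Jordan form
J =
  [2, 1, 0, 0]
  [0, 2, 1, 0]
  [0, 0, 2, 0]
  [0, 0, 0, 2]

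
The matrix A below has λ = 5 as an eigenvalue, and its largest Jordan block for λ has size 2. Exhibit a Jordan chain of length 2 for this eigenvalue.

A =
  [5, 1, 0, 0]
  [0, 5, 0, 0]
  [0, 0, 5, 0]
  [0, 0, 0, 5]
A Jordan chain for λ = 5 of length 2:
v_1 = (1, 0, 0, 0)ᵀ
v_2 = (0, 1, 0, 0)ᵀ

Let N = A − (5)·I. We want v_2 with N^2 v_2 = 0 but N^1 v_2 ≠ 0; then v_{j-1} := N · v_j for j = 2, …, 2.

Pick v_2 = (0, 1, 0, 0)ᵀ.
Then v_1 = N · v_2 = (1, 0, 0, 0)ᵀ.

Sanity check: (A − (5)·I) v_1 = (0, 0, 0, 0)ᵀ = 0. ✓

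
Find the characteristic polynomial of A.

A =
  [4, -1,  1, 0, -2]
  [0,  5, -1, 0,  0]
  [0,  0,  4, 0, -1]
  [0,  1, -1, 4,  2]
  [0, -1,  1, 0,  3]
x^5 - 20*x^4 + 160*x^3 - 640*x^2 + 1280*x - 1024

Expanding det(x·I − A) (e.g. by cofactor expansion or by noting that A is similar to its Jordan form J, which has the same characteristic polynomial as A) gives
  χ_A(x) = x^5 - 20*x^4 + 160*x^3 - 640*x^2 + 1280*x - 1024
which factors as (x - 4)^5. The eigenvalues (with algebraic multiplicities) are λ = 4 with multiplicity 5.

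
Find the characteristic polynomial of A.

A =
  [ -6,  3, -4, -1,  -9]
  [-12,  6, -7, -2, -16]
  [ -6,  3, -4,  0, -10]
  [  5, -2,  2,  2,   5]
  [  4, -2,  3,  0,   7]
x^5 - 5*x^4 + 10*x^3 - 10*x^2 + 5*x - 1

Expanding det(x·I − A) (e.g. by cofactor expansion or by noting that A is similar to its Jordan form J, which has the same characteristic polynomial as A) gives
  χ_A(x) = x^5 - 5*x^4 + 10*x^3 - 10*x^2 + 5*x - 1
which factors as (x - 1)^5. The eigenvalues (with algebraic multiplicities) are λ = 1 with multiplicity 5.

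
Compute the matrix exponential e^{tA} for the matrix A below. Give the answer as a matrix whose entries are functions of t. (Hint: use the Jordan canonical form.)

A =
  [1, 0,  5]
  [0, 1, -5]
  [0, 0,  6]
e^{tA} =
  [exp(t), 0, exp(6*t) - exp(t)]
  [0, exp(t), -exp(6*t) + exp(t)]
  [0, 0, exp(6*t)]

Strategy: write A = P · J · P⁻¹ where J is a Jordan canonical form, so e^{tA} = P · e^{tJ} · P⁻¹, and e^{tJ} can be computed block-by-block.

A has Jordan form
J =
  [1, 0, 0]
  [0, 1, 0]
  [0, 0, 6]
(up to reordering of blocks).

Per-block formulas:
  For a 1×1 block at λ = 1: exp(t · [1]) = [e^(1t)].
  For a 1×1 block at λ = 6: exp(t · [6]) = [e^(6t)].

After assembling e^{tJ} and conjugating by P, we get:

e^{tA} =
  [exp(t), 0, exp(6*t) - exp(t)]
  [0, exp(t), -exp(6*t) + exp(t)]
  [0, 0, exp(6*t)]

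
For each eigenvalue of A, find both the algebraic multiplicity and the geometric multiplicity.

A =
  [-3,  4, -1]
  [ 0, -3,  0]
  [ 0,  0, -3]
λ = -3: alg = 3, geom = 2

Step 1 — factor the characteristic polynomial to read off the algebraic multiplicities:
  χ_A(x) = (x + 3)^3

Step 2 — compute geometric multiplicities via the rank-nullity identity g(λ) = n − rank(A − λI):
  rank(A − (-3)·I) = 1, so dim ker(A − (-3)·I) = n − 1 = 2

Summary:
  λ = -3: algebraic multiplicity = 3, geometric multiplicity = 2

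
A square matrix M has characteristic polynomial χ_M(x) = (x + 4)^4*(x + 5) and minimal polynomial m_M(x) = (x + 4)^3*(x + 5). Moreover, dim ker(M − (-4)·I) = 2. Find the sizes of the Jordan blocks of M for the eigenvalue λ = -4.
Block sizes for λ = -4: [3, 1]

Step 1 — from the characteristic polynomial, algebraic multiplicity of λ = -4 is 4. From dim ker(M − (-4)·I) = 2, there are exactly 2 Jordan blocks for λ = -4.
Step 2 — from the minimal polynomial, the factor (x + 4)^3 tells us the largest block for λ = -4 has size 3.
Step 3 — with total size 4, 2 blocks, and largest block 3, the block sizes (in nonincreasing order) are [3, 1].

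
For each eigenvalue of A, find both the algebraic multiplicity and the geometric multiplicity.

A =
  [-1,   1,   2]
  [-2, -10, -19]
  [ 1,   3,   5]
λ = -2: alg = 3, geom = 1

Step 1 — factor the characteristic polynomial to read off the algebraic multiplicities:
  χ_A(x) = (x + 2)^3

Step 2 — compute geometric multiplicities via the rank-nullity identity g(λ) = n − rank(A − λI):
  rank(A − (-2)·I) = 2, so dim ker(A − (-2)·I) = n − 2 = 1

Summary:
  λ = -2: algebraic multiplicity = 3, geometric multiplicity = 1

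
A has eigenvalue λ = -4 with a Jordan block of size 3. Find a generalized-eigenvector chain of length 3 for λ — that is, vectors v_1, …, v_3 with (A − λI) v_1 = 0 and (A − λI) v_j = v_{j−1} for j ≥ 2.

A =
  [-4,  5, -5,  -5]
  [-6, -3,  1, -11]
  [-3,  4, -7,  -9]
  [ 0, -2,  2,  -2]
A Jordan chain for λ = -4 of length 3:
v_1 = (-15, -9, -15, 6)ᵀ
v_2 = (0, -6, -3, 0)ᵀ
v_3 = (1, 0, 0, 0)ᵀ

Let N = A − (-4)·I. We want v_3 with N^3 v_3 = 0 but N^2 v_3 ≠ 0; then v_{j-1} := N · v_j for j = 3, …, 2.

Pick v_3 = (1, 0, 0, 0)ᵀ.
Then v_2 = N · v_3 = (0, -6, -3, 0)ᵀ.
Then v_1 = N · v_2 = (-15, -9, -15, 6)ᵀ.

Sanity check: (A − (-4)·I) v_1 = (0, 0, 0, 0)ᵀ = 0. ✓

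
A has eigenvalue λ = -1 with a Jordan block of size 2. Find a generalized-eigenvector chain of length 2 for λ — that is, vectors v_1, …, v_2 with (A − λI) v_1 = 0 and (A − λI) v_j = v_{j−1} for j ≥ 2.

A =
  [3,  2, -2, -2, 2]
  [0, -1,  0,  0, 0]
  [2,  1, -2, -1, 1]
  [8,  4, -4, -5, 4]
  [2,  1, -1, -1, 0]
A Jordan chain for λ = -1 of length 2:
v_1 = (4, 0, 2, 8, 2)ᵀ
v_2 = (1, 0, 0, 0, 0)ᵀ

Let N = A − (-1)·I. We want v_2 with N^2 v_2 = 0 but N^1 v_2 ≠ 0; then v_{j-1} := N · v_j for j = 2, …, 2.

Pick v_2 = (1, 0, 0, 0, 0)ᵀ.
Then v_1 = N · v_2 = (4, 0, 2, 8, 2)ᵀ.

Sanity check: (A − (-1)·I) v_1 = (0, 0, 0, 0, 0)ᵀ = 0. ✓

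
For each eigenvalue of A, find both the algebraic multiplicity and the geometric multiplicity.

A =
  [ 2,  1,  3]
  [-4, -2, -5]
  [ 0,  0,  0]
λ = 0: alg = 3, geom = 1

Step 1 — factor the characteristic polynomial to read off the algebraic multiplicities:
  χ_A(x) = x^3

Step 2 — compute geometric multiplicities via the rank-nullity identity g(λ) = n − rank(A − λI):
  rank(A − (0)·I) = 2, so dim ker(A − (0)·I) = n − 2 = 1

Summary:
  λ = 0: algebraic multiplicity = 3, geometric multiplicity = 1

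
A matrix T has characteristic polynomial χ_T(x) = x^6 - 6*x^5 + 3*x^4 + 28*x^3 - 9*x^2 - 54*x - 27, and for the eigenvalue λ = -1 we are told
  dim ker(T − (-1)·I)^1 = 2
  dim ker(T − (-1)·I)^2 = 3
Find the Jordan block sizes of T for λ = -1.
Block sizes for λ = -1: [2, 1]

From the dimensions of kernels of powers, the number of Jordan blocks of size at least j is d_j − d_{j−1} where d_j = dim ker(N^j) (with d_0 = 0). Computing the differences gives [2, 1].
The number of blocks of size exactly k is (#blocks of size ≥ k) − (#blocks of size ≥ k + 1), so the partition is: 1 block(s) of size 1, 1 block(s) of size 2.
In nonincreasing order the block sizes are [2, 1].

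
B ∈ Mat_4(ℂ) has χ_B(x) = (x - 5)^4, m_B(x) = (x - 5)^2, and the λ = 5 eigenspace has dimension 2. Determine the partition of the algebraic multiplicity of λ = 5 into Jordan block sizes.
Block sizes for λ = 5: [2, 2]

Step 1 — from the characteristic polynomial, algebraic multiplicity of λ = 5 is 4. From dim ker(B − (5)·I) = 2, there are exactly 2 Jordan blocks for λ = 5.
Step 2 — from the minimal polynomial, the factor (x − 5)^2 tells us the largest block for λ = 5 has size 2.
Step 3 — with total size 4, 2 blocks, and largest block 2, the block sizes (in nonincreasing order) are [2, 2].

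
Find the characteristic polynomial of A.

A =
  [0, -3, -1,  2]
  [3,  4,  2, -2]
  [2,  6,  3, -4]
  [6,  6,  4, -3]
x^4 - 4*x^3 + 6*x^2 - 4*x + 1

Expanding det(x·I − A) (e.g. by cofactor expansion or by noting that A is similar to its Jordan form J, which has the same characteristic polynomial as A) gives
  χ_A(x) = x^4 - 4*x^3 + 6*x^2 - 4*x + 1
which factors as (x - 1)^4. The eigenvalues (with algebraic multiplicities) are λ = 1 with multiplicity 4.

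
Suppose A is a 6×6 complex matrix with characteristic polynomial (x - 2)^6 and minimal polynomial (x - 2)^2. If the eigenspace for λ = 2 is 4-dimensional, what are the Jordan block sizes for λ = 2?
Block sizes for λ = 2: [2, 2, 1, 1]

Step 1 — from the characteristic polynomial, algebraic multiplicity of λ = 2 is 6. From dim ker(A − (2)·I) = 4, there are exactly 4 Jordan blocks for λ = 2.
Step 2 — from the minimal polynomial, the factor (x − 2)^2 tells us the largest block for λ = 2 has size 2.
Step 3 — with total size 6, 4 blocks, and largest block 2, the block sizes (in nonincreasing order) are [2, 2, 1, 1].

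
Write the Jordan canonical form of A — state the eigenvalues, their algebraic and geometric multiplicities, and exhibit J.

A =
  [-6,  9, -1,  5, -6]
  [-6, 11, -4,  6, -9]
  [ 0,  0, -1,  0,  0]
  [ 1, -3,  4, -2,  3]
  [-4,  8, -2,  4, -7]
J_3(-1) ⊕ J_2(-1)

The characteristic polynomial is
  det(x·I − A) = x^5 + 5*x^4 + 10*x^3 + 10*x^2 + 5*x + 1 = (x + 1)^5

Eigenvalues and multiplicities (the geometric multiplicity of λ is n − rank(A − λI), which equals the number of Jordan blocks for λ):
  λ = -1: algebraic multiplicity = 5, geometric multiplicity = 2

Determining the block sizes for each eigenvalue:
  λ = -1: with am = 5 and gm = 2, the partition is not yet determined (e.g. several partitions of 5 into 2 parts exist). Let N = A − (-1)·I. Computing rank(N^1) = 3, rank(N^2) = 1, rank(N^3) = 0; the number of blocks of size ≥ j is rank(N^{j−1}) − rank(N^j), giving [2, 2, 1]. So we have 1 block(s) of size 3, 1 block(s) of size 2 → block sizes [3, 2]

Assembling the blocks gives a Jordan form
J =
  [-1,  1,  0,  0,  0]
  [ 0, -1,  1,  0,  0]
  [ 0,  0, -1,  0,  0]
  [ 0,  0,  0, -1,  1]
  [ 0,  0,  0,  0, -1]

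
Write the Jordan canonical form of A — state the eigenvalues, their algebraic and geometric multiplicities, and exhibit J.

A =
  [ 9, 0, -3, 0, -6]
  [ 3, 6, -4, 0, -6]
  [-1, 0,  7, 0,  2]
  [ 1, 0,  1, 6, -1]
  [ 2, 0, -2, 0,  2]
J_3(6) ⊕ J_2(6)

The characteristic polynomial is
  det(x·I − A) = x^5 - 30*x^4 + 360*x^3 - 2160*x^2 + 6480*x - 7776 = (x - 6)^5

Eigenvalues and multiplicities (the geometric multiplicity of λ is n − rank(A − λI), which equals the number of Jordan blocks for λ):
  λ = 6: algebraic multiplicity = 5, geometric multiplicity = 2

Determining the block sizes for each eigenvalue:
  λ = 6: with am = 5 and gm = 2, the partition is not yet determined (e.g. several partitions of 5 into 2 parts exist). Let N = A − (6)·I. Computing rank(N^1) = 3, rank(N^2) = 1, rank(N^3) = 0; the number of blocks of size ≥ j is rank(N^{j−1}) − rank(N^j), giving [2, 2, 1]. So we have 1 block(s) of size 3, 1 block(s) of size 2 → block sizes [3, 2]

Assembling the blocks gives a Jordan form
J =
  [6, 1, 0, 0, 0]
  [0, 6, 1, 0, 0]
  [0, 0, 6, 0, 0]
  [0, 0, 0, 6, 1]
  [0, 0, 0, 0, 6]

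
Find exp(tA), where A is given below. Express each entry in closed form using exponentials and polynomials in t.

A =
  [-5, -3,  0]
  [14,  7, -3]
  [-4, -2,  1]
e^{tA} =
  [-3*t^2*exp(t) - 6*t*exp(t) + exp(t), -3*t*exp(t), 9*t^2*exp(t)/2]
  [6*t^2*exp(t) + 14*t*exp(t), 6*t*exp(t) + exp(t), -9*t^2*exp(t) - 3*t*exp(t)]
  [-2*t^2*exp(t) - 4*t*exp(t), -2*t*exp(t), 3*t^2*exp(t) + exp(t)]

Strategy: write A = P · J · P⁻¹ where J is a Jordan canonical form, so e^{tA} = P · e^{tJ} · P⁻¹, and e^{tJ} can be computed block-by-block.

A has Jordan form
J =
  [1, 1, 0]
  [0, 1, 1]
  [0, 0, 1]
(up to reordering of blocks).

Per-block formulas:
  For a 3×3 Jordan block J_3(1): exp(t · J_3(1)) = e^(1t)·(I + t·N + (t^2/2)·N^2), where N is the 3×3 nilpotent shift.

After assembling e^{tJ} and conjugating by P, we get:

e^{tA} =
  [-3*t^2*exp(t) - 6*t*exp(t) + exp(t), -3*t*exp(t), 9*t^2*exp(t)/2]
  [6*t^2*exp(t) + 14*t*exp(t), 6*t*exp(t) + exp(t), -9*t^2*exp(t) - 3*t*exp(t)]
  [-2*t^2*exp(t) - 4*t*exp(t), -2*t*exp(t), 3*t^2*exp(t) + exp(t)]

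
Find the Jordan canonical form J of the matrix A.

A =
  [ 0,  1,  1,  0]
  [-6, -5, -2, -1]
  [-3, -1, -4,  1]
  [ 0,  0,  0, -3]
J_2(-3) ⊕ J_2(-3)

The characteristic polynomial is
  det(x·I − A) = x^4 + 12*x^3 + 54*x^2 + 108*x + 81 = (x + 3)^4

Eigenvalues and multiplicities (the geometric multiplicity of λ is n − rank(A − λI), which equals the number of Jordan blocks for λ):
  λ = -3: algebraic multiplicity = 4, geometric multiplicity = 2

Determining the block sizes for each eigenvalue:
  λ = -3: with am = 4 and gm = 2, the partition is not yet determined (e.g. several partitions of 4 into 2 parts exist). Let N = A − (-3)·I. Computing rank(N^1) = 2, rank(N^2) = 0; the number of blocks of size ≥ j is rank(N^{j−1}) − rank(N^j), giving [2, 2]. So we have 2 block(s) of size 2 → block sizes [2, 2]

Assembling the blocks gives a Jordan form
J =
  [-3,  1,  0,  0]
  [ 0, -3,  0,  0]
  [ 0,  0, -3,  1]
  [ 0,  0,  0, -3]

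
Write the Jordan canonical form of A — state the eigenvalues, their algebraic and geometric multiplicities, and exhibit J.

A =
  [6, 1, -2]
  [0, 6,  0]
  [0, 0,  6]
J_2(6) ⊕ J_1(6)

The characteristic polynomial is
  det(x·I − A) = x^3 - 18*x^2 + 108*x - 216 = (x - 6)^3

Eigenvalues and multiplicities (the geometric multiplicity of λ is n − rank(A − λI), which equals the number of Jordan blocks for λ):
  λ = 6: algebraic multiplicity = 3, geometric multiplicity = 2

Determining the block sizes for each eigenvalue:
  λ = 6: 2 blocks summing to 3 forces exactly one block of size 2 and the rest size 1 → block sizes [2, 1]

Assembling the blocks gives a Jordan form
J =
  [6, 1, 0]
  [0, 6, 0]
  [0, 0, 6]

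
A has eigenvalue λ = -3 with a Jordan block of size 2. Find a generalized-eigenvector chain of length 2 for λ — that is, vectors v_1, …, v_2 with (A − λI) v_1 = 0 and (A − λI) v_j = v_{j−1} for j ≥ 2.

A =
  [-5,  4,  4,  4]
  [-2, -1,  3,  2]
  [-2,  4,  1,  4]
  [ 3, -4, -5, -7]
A Jordan chain for λ = -3 of length 2:
v_1 = (-2, -2, -2, 3)ᵀ
v_2 = (1, 0, 0, 0)ᵀ

Let N = A − (-3)·I. We want v_2 with N^2 v_2 = 0 but N^1 v_2 ≠ 0; then v_{j-1} := N · v_j for j = 2, …, 2.

Pick v_2 = (1, 0, 0, 0)ᵀ.
Then v_1 = N · v_2 = (-2, -2, -2, 3)ᵀ.

Sanity check: (A − (-3)·I) v_1 = (0, 0, 0, 0)ᵀ = 0. ✓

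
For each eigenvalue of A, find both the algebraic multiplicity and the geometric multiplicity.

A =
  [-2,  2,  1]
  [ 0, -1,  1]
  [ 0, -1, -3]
λ = -2: alg = 3, geom = 1

Step 1 — factor the characteristic polynomial to read off the algebraic multiplicities:
  χ_A(x) = (x + 2)^3

Step 2 — compute geometric multiplicities via the rank-nullity identity g(λ) = n − rank(A − λI):
  rank(A − (-2)·I) = 2, so dim ker(A − (-2)·I) = n − 2 = 1

Summary:
  λ = -2: algebraic multiplicity = 3, geometric multiplicity = 1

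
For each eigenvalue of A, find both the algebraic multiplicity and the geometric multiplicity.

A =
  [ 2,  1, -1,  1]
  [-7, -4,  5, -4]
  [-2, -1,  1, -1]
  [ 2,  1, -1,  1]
λ = 0: alg = 4, geom = 2

Step 1 — factor the characteristic polynomial to read off the algebraic multiplicities:
  χ_A(x) = x^4

Step 2 — compute geometric multiplicities via the rank-nullity identity g(λ) = n − rank(A − λI):
  rank(A − (0)·I) = 2, so dim ker(A − (0)·I) = n − 2 = 2

Summary:
  λ = 0: algebraic multiplicity = 4, geometric multiplicity = 2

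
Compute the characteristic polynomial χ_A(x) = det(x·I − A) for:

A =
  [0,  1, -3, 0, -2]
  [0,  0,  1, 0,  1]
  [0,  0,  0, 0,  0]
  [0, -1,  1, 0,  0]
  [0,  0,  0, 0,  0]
x^5

Expanding det(x·I − A) (e.g. by cofactor expansion or by noting that A is similar to its Jordan form J, which has the same characteristic polynomial as A) gives
  χ_A(x) = x^5
which factors as x^5. The eigenvalues (with algebraic multiplicities) are λ = 0 with multiplicity 5.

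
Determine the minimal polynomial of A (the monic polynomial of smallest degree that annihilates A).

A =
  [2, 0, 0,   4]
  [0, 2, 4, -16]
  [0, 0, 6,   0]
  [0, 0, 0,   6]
x^2 - 8*x + 12

The characteristic polynomial is χ_A(x) = (x - 6)^2*(x - 2)^2, so the eigenvalues are known. The minimal polynomial is
  m_A(x) = Π_λ (x − λ)^{k_λ}
where k_λ is the size of the *largest* Jordan block for λ (equivalently, the smallest k with (A − λI)^k v = 0 for every generalised eigenvector v of λ).

  λ = 2: largest Jordan block has size 1, contributing (x − 2)
  λ = 6: largest Jordan block has size 1, contributing (x − 6)

So m_A(x) = (x - 6)*(x - 2) = x^2 - 8*x + 12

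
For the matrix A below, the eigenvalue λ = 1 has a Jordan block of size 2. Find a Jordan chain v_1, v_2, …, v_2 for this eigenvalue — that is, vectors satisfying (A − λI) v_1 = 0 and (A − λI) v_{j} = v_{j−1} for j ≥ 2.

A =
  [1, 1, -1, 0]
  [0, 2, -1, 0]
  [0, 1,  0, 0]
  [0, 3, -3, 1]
A Jordan chain for λ = 1 of length 2:
v_1 = (1, 1, 1, 3)ᵀ
v_2 = (0, 1, 0, 0)ᵀ

Let N = A − (1)·I. We want v_2 with N^2 v_2 = 0 but N^1 v_2 ≠ 0; then v_{j-1} := N · v_j for j = 2, …, 2.

Pick v_2 = (0, 1, 0, 0)ᵀ.
Then v_1 = N · v_2 = (1, 1, 1, 3)ᵀ.

Sanity check: (A − (1)·I) v_1 = (0, 0, 0, 0)ᵀ = 0. ✓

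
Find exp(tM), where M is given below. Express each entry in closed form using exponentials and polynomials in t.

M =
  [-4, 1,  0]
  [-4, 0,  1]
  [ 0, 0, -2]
e^{tM} =
  [-2*t*exp(-2*t) + exp(-2*t), t*exp(-2*t), t^2*exp(-2*t)/2]
  [-4*t*exp(-2*t), 2*t*exp(-2*t) + exp(-2*t), t^2*exp(-2*t) + t*exp(-2*t)]
  [0, 0, exp(-2*t)]

Strategy: write M = P · J · P⁻¹ where J is a Jordan canonical form, so e^{tM} = P · e^{tJ} · P⁻¹, and e^{tJ} can be computed block-by-block.

M has Jordan form
J =
  [-2,  1,  0]
  [ 0, -2,  1]
  [ 0,  0, -2]
(up to reordering of blocks).

Per-block formulas:
  For a 3×3 Jordan block J_3(-2): exp(t · J_3(-2)) = e^(-2t)·(I + t·N + (t^2/2)·N^2), where N is the 3×3 nilpotent shift.

After assembling e^{tJ} and conjugating by P, we get:

e^{tM} =
  [-2*t*exp(-2*t) + exp(-2*t), t*exp(-2*t), t^2*exp(-2*t)/2]
  [-4*t*exp(-2*t), 2*t*exp(-2*t) + exp(-2*t), t^2*exp(-2*t) + t*exp(-2*t)]
  [0, 0, exp(-2*t)]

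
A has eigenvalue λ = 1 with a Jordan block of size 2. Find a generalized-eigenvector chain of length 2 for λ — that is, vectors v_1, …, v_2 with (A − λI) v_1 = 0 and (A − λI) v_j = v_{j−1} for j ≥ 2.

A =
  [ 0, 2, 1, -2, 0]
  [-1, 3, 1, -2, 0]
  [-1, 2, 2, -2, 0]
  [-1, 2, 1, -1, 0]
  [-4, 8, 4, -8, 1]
A Jordan chain for λ = 1 of length 2:
v_1 = (-1, -1, -1, -1, -4)ᵀ
v_2 = (1, 0, 0, 0, 0)ᵀ

Let N = A − (1)·I. We want v_2 with N^2 v_2 = 0 but N^1 v_2 ≠ 0; then v_{j-1} := N · v_j for j = 2, …, 2.

Pick v_2 = (1, 0, 0, 0, 0)ᵀ.
Then v_1 = N · v_2 = (-1, -1, -1, -1, -4)ᵀ.

Sanity check: (A − (1)·I) v_1 = (0, 0, 0, 0, 0)ᵀ = 0. ✓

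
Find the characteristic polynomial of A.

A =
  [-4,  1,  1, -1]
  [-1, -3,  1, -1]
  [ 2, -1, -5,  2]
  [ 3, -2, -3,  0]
x^4 + 12*x^3 + 54*x^2 + 108*x + 81

Expanding det(x·I − A) (e.g. by cofactor expansion or by noting that A is similar to its Jordan form J, which has the same characteristic polynomial as A) gives
  χ_A(x) = x^4 + 12*x^3 + 54*x^2 + 108*x + 81
which factors as (x + 3)^4. The eigenvalues (with algebraic multiplicities) are λ = -3 with multiplicity 4.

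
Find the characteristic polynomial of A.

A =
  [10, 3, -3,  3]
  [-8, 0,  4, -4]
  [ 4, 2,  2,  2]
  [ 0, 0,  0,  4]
x^4 - 16*x^3 + 96*x^2 - 256*x + 256

Expanding det(x·I − A) (e.g. by cofactor expansion or by noting that A is similar to its Jordan form J, which has the same characteristic polynomial as A) gives
  χ_A(x) = x^4 - 16*x^3 + 96*x^2 - 256*x + 256
which factors as (x - 4)^4. The eigenvalues (with algebraic multiplicities) are λ = 4 with multiplicity 4.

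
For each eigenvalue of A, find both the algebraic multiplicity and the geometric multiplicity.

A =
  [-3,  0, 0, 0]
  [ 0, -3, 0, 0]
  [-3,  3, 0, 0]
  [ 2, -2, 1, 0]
λ = -3: alg = 2, geom = 2; λ = 0: alg = 2, geom = 1

Step 1 — factor the characteristic polynomial to read off the algebraic multiplicities:
  χ_A(x) = x^2*(x + 3)^2

Step 2 — compute geometric multiplicities via the rank-nullity identity g(λ) = n − rank(A − λI):
  rank(A − (-3)·I) = 2, so dim ker(A − (-3)·I) = n − 2 = 2
  rank(A − (0)·I) = 3, so dim ker(A − (0)·I) = n − 3 = 1

Summary:
  λ = -3: algebraic multiplicity = 2, geometric multiplicity = 2
  λ = 0: algebraic multiplicity = 2, geometric multiplicity = 1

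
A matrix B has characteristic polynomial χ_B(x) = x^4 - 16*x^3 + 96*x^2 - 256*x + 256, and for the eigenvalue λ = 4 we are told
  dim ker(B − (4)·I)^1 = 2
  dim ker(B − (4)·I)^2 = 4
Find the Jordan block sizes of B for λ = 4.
Block sizes for λ = 4: [2, 2]

From the dimensions of kernels of powers, the number of Jordan blocks of size at least j is d_j − d_{j−1} where d_j = dim ker(N^j) (with d_0 = 0). Computing the differences gives [2, 2].
The number of blocks of size exactly k is (#blocks of size ≥ k) − (#blocks of size ≥ k + 1), so the partition is: 2 block(s) of size 2.
In nonincreasing order the block sizes are [2, 2].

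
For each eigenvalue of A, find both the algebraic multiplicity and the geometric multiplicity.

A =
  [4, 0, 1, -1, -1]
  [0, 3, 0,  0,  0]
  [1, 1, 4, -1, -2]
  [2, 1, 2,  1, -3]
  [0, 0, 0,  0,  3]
λ = 3: alg = 5, geom = 3

Step 1 — factor the characteristic polynomial to read off the algebraic multiplicities:
  χ_A(x) = (x - 3)^5

Step 2 — compute geometric multiplicities via the rank-nullity identity g(λ) = n − rank(A − λI):
  rank(A − (3)·I) = 2, so dim ker(A − (3)·I) = n − 2 = 3

Summary:
  λ = 3: algebraic multiplicity = 5, geometric multiplicity = 3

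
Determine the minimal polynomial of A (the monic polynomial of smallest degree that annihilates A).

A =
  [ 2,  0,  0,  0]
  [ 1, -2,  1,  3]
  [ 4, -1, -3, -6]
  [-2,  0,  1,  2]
x^4 + x^3 - 3*x^2 - 5*x - 2

The characteristic polynomial is χ_A(x) = (x - 2)*(x + 1)^3, so the eigenvalues are known. The minimal polynomial is
  m_A(x) = Π_λ (x − λ)^{k_λ}
where k_λ is the size of the *largest* Jordan block for λ (equivalently, the smallest k with (A − λI)^k v = 0 for every generalised eigenvector v of λ).

  λ = -1: largest Jordan block has size 3, contributing (x + 1)^3
  λ = 2: largest Jordan block has size 1, contributing (x − 2)

So m_A(x) = (x - 2)*(x + 1)^3 = x^4 + x^3 - 3*x^2 - 5*x - 2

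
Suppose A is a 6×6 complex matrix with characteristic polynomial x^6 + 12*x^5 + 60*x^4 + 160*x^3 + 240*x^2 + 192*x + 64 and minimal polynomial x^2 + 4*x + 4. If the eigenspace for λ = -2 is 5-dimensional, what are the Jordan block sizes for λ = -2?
Block sizes for λ = -2: [2, 1, 1, 1, 1]

Step 1 — from the characteristic polynomial, algebraic multiplicity of λ = -2 is 6. From dim ker(A − (-2)·I) = 5, there are exactly 5 Jordan blocks for λ = -2.
Step 2 — from the minimal polynomial, the factor (x + 2)^2 tells us the largest block for λ = -2 has size 2.
Step 3 — with total size 6, 5 blocks, and largest block 2, the block sizes (in nonincreasing order) are [2, 1, 1, 1, 1].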